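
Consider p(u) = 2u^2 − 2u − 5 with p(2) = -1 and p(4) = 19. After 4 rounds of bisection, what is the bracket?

[2.125, 2.25]

m = 3, p(m) = 7 (+); new bracket [2, 3]
m = 2.5, p(m) = 2.5 (+); new bracket [2, 2.5]
m = 2.25, p(m) = 0.625 (+); new bracket [2, 2.25]
m = 2.125, p(m) = -0.2188 (−); new bracket [2.125, 2.25]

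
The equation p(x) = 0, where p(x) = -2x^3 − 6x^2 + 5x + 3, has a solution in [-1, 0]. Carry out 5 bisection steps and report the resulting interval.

m = -0.5, p(m) = -0.75 (−); new bracket [-0.5, 0]
m = -0.25, p(m) = 1.40625 (+); new bracket [-0.5, -0.25]
m = -0.375, p(m) = 0.386719 (+); new bracket [-0.5, -0.375]
m = -0.4375, p(m) = -0.1685 (−); new bracket [-0.4375, -0.375]
m = -0.40625, p(m) = 0.1126 (+); new bracket [-0.4375, -0.40625]

[-0.4375, -0.40625]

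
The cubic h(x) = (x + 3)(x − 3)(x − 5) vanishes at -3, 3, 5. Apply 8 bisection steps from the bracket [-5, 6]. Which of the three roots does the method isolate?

h(0.5) = 39.375 > 0, so the root lies in [-5, 0.5]
h(-2.25) = 28.546875 > 0, so the root lies in [-5, -2.25]
h(-3.625) = -35.712891 < 0, so the root lies in [-3.625, -2.25]
h(-2.9375) = 2.9456 > 0, so the root lies in [-3.625, -2.9375]
h(-3.28125) = -14.6297 < 0, so the root lies in [-3.28125, -2.9375]
h(-3.109375) = -5.4188 < 0, so the root lies in [-3.109375, -2.9375]
h(-3.0234375) = -1.1327 < 0, so the root lies in [-3.0234375, -2.9375]
h(-2.98046875) = 0.9322 > 0, so the root lies in [-3.0234375, -2.98046875]

-3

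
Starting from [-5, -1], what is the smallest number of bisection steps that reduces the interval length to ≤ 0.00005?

17

Width after n steps is 4/2^n. Need 2^n ≥ 4/0.00005 = 80000.
2^16 = 65536 < 80000 ≤ 2^17 = 131072, so n = 17.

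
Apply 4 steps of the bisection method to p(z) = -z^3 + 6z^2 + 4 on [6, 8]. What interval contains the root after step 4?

p(7) = -45 < 0, so the root lies in [6, 7]
p(6.5) = -17.125 < 0, so the root lies in [6, 6.5]
p(6.25) = -5.765625 < 0, so the root lies in [6, 6.25]
p(6.125) = -0.6895 < 0, so the root lies in [6, 6.125]

[6, 6.125]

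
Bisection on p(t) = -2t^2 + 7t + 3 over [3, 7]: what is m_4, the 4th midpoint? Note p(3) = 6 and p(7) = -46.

p(5) = -12 < 0, so the root lies in [3, 5]
p(4) = -1 < 0, so the root lies in [3, 4]
p(3.5) = 3 > 0, so the root lies in [3.5, 4]
p(3.75) = 1.125 > 0, so the root lies in [3.75, 4]

3.75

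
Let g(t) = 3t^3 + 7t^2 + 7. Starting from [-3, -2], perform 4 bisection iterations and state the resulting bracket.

[-2.6875, -2.625]

midpoint -2.5: g = 3.875 > 0 → [-3, -2.5]
midpoint -2.75: g = -2.453125 < 0 → [-2.75, -2.5]
midpoint -2.625: g = 0.970703 > 0 → [-2.75, -2.625]
midpoint -2.6875: g = -0.6741 < 0 → [-2.6875, -2.625]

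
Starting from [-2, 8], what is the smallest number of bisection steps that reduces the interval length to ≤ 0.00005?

18

Width after n steps is 10/2^n. Need 2^n ≥ 10/0.00005 = 200000.
2^17 = 131072 < 200000 ≤ 2^18 = 262144, so n = 18.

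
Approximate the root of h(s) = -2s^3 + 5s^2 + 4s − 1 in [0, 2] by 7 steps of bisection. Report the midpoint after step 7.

midpoint 1: h = 6 > 0 → [0, 1]
midpoint 0.5: h = 2 > 0 → [0, 0.5]
midpoint 0.25: h = 0.28125 > 0 → [0, 0.25]
midpoint 0.125: h = -0.4258 < 0 → [0.125, 0.25]
midpoint 0.1875: h = -0.0874 < 0 → [0.1875, 0.25]
midpoint 0.21875: h = 0.0933 > 0 → [0.1875, 0.21875]
midpoint 0.203125: h = 0.002 > 0 → [0.1875, 0.203125]

0.203125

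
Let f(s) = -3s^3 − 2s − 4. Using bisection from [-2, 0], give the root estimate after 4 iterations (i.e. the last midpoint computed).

-0.875

midpoint -1: f = 1 > 0 → [-1, 0]
midpoint -0.5: f = -2.625 < 0 → [-1, -0.5]
midpoint -0.75: f = -1.234375 < 0 → [-1, -0.75]
midpoint -0.875: f = -0.2402 < 0 → [-1, -0.875]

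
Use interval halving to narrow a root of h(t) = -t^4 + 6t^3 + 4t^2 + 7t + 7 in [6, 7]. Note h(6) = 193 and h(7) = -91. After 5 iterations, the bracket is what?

[6.75, 6.78125]

t = 6.5 gives h = 84.1875, positive; keep [6.5, 7]
t = 6.75 gives h = 5.839844, positive; keep [6.75, 7]
t = 6.875 gives h = -40.144775, negative; keep [6.75, 6.875]
t = 6.8125 gives h = -16.5593, negative; keep [6.75, 6.8125]
t = 6.78125 gives h = -5.2134, negative; keep [6.75, 6.78125]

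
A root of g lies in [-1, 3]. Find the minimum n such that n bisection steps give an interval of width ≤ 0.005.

10

Width after n steps is 4/2^n. Need 2^n ≥ 4/0.005 = 800.
2^9 = 512 < 800 ≤ 2^10 = 1024, so n = 10.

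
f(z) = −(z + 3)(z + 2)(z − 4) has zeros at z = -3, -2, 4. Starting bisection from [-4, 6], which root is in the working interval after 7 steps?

4

midpoint 1: f = 36 > 0 → [1, 6]
midpoint 3.5: f = 17.875 > 0 → [3.5, 6]
midpoint 4.75: f = -39.234375 < 0 → [3.5, 4.75]
midpoint 4.125: f = -5.4551 < 0 → [3.5, 4.125]
midpoint 3.8125: f = 7.4246 > 0 → [3.8125, 4.125]
midpoint 3.96875: f = 1.2998 > 0 → [3.96875, 4.125]
midpoint 4.046875: f = -1.9974 < 0 → [3.96875, 4.046875]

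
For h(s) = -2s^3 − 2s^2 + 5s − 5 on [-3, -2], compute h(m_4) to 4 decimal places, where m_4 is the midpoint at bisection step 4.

-0.1060

h(-2.5) = 1.25 > 0, so the root lies in [-2.5, -2]
h(-2.25) = -3.59375 < 0, so the root lies in [-2.5, -2.25]
h(-2.375) = -1.363281 < 0, so the root lies in [-2.5, -2.375]
h(-2.4375) = -0.106 < 0, so the root lies in [-2.5, -2.4375]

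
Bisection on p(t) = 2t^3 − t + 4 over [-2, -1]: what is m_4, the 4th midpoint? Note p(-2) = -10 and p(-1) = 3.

t = -1.5 gives p = -1.25, negative; keep [-1.5, -1]
t = -1.25 gives p = 1.34375, positive; keep [-1.5, -1.25]
t = -1.375 gives p = 0.175781, positive; keep [-1.5, -1.375]
t = -1.4375 gives p = -0.5034, negative; keep [-1.4375, -1.375]

-1.4375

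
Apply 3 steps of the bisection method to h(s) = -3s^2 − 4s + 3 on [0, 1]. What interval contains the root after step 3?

[0.5, 0.625]

s = 0.5 gives h = 0.25, positive; keep [0.5, 1]
s = 0.75 gives h = -1.6875, negative; keep [0.5, 0.75]
s = 0.625 gives h = -0.671875, negative; keep [0.5, 0.625]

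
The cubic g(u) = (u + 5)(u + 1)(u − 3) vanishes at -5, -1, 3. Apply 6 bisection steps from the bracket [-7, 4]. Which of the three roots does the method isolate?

midpoint -1.5: g = 7.875 > 0 → [-7, -1.5]
midpoint -4.25: g = 17.671875 > 0 → [-7, -4.25]
midpoint -5.625: g = -24.931641 < 0 → [-5.625, -4.25]
midpoint -4.9375: g = 1.9534 > 0 → [-5.625, -4.9375]
midpoint -5.28125: g = -9.9715 < 0 → [-5.28125, -4.9375]
midpoint -5.109375: g = -3.6449 < 0 → [-5.109375, -4.9375]

-5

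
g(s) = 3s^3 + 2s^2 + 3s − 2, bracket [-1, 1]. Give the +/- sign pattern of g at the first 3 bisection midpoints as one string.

g(0) = -2 < 0, so the root lies in [0, 1]
g(0.5) = 0.375 > 0, so the root lies in [0, 0.5]
g(0.25) = -1.078125 < 0, so the root lies in [0.25, 0.5]

-+-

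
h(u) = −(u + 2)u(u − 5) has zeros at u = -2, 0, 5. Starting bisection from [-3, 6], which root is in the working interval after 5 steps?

5

midpoint 1.5: h = 18.375 > 0 → [1.5, 6]
midpoint 3.75: h = 26.953125 > 0 → [3.75, 6]
midpoint 4.875: h = 4.189453 > 0 → [4.875, 6]
midpoint 5.4375: h = -17.6931 < 0 → [4.875, 5.4375]
midpoint 5.15625: h = -5.7655 < 0 → [4.875, 5.15625]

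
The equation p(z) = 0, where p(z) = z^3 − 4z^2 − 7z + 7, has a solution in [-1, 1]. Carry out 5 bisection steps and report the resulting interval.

[0.6875, 0.75]

p(0) = 7 > 0, so the root lies in [0, 1]
p(0.5) = 2.625 > 0, so the root lies in [0.5, 1]
p(0.75) = -0.078125 < 0, so the root lies in [0.5, 0.75]
p(0.625) = 1.3066 > 0, so the root lies in [0.625, 0.75]
p(0.6875) = 0.6218 > 0, so the root lies in [0.6875, 0.75]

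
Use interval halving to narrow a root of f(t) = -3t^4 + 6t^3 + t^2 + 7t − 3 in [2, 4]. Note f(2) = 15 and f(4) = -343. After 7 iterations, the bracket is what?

[2.453125, 2.46875]

f(3) = -54 < 0, so the root lies in [2, 3]
f(2.5) = -2.6875 < 0, so the root lies in [2, 2.5]
f(2.25) = 9.269531 > 0, so the root lies in [2.25, 2.5]
f(2.375) = 4.1946 > 0, so the root lies in [2.375, 2.5]
f(2.4375) = 0.996 > 0, so the root lies in [2.4375, 2.5]
f(2.46875) = -0.783 < 0, so the root lies in [2.4375, 2.46875]
f(2.453125) = 0.122 > 0, so the root lies in [2.453125, 2.46875]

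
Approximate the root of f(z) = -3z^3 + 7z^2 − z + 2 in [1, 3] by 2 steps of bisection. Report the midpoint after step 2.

m = 2, f(m) = 4 (+); new bracket [2, 3]
m = 2.5, f(m) = -3.625 (−); new bracket [2, 2.5]

2.5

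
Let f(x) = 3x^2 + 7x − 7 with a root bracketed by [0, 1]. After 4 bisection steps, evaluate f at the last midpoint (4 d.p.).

0.6680

x = 0.5 gives f = -2.75, negative; keep [0.5, 1]
x = 0.75 gives f = -0.0625, negative; keep [0.75, 1]
x = 0.875 gives f = 1.421875, positive; keep [0.75, 0.875]
x = 0.8125 gives f = 0.668, positive; keep [0.75, 0.8125]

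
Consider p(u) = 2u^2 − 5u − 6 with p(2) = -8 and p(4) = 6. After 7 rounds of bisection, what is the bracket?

[3.375, 3.390625]

p(3) = -3 < 0, so the root lies in [3, 4]
p(3.5) = 1 > 0, so the root lies in [3, 3.5]
p(3.25) = -1.125 < 0, so the root lies in [3.25, 3.5]
p(3.375) = -0.0938 < 0, so the root lies in [3.375, 3.5]
p(3.4375) = 0.4453 > 0, so the root lies in [3.375, 3.4375]
p(3.40625) = 0.1738 > 0, so the root lies in [3.375, 3.40625]
p(3.390625) = 0.0396 > 0, so the root lies in [3.375, 3.390625]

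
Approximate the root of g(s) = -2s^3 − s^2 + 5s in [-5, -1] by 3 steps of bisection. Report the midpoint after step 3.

m = -3, g(m) = 30 (+); new bracket [-3, -1]
m = -2, g(m) = 2 (+); new bracket [-2, -1]
m = -1.5, g(m) = -3 (−); new bracket [-2, -1.5]

-1.5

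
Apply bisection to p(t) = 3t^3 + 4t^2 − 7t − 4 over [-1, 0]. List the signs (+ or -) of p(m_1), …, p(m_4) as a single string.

+---

p(-0.5) = 0.125 > 0, so the root lies in [-0.5, 0]
p(-0.25) = -2.046875 < 0, so the root lies in [-0.5, -0.25]
p(-0.375) = -0.970703 < 0, so the root lies in [-0.5, -0.375]
p(-0.4375) = -0.4231 < 0, so the root lies in [-0.5, -0.4375]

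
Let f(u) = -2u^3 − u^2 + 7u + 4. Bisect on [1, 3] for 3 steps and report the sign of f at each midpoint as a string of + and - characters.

f(2) = -2 < 0, so the root lies in [1, 2]
f(1.5) = 5.5 > 0, so the root lies in [1.5, 2]
f(1.75) = 2.46875 > 0, so the root lies in [1.75, 2]

-++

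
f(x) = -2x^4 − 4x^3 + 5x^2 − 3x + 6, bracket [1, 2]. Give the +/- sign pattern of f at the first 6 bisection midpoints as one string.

m = 1.5, f(m) = -10.875 (−); new bracket [1, 1.5]
m = 1.25, f(m) = -2.632812 (−); new bracket [1, 1.25]
m = 1.125, f(m) = 0.054199 (+); new bracket [1.125, 1.25]
m = 1.1875, f(m) = -1.187 (−); new bracket [1.125, 1.1875]
m = 1.15625, f(m) = -0.5421 (−); new bracket [1.125, 1.15625]
m = 1.140625, f(m) = -0.238 (−); new bracket [1.125, 1.140625]

--+---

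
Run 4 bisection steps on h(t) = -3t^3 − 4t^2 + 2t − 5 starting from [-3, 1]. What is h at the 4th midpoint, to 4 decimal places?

m = -1, h(m) = -8 (−); new bracket [-3, -1]
m = -2, h(m) = -1 (−); new bracket [-3, -2]
m = -2.5, h(m) = 11.875 (+); new bracket [-2.5, -2]
m = -2.25, h(m) = 4.4219 (+); new bracket [-2.25, -2]

4.4219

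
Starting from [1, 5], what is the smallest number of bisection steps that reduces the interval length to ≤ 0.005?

Width after n steps is 4/2^n. Need 2^n ≥ 4/0.005 = 800.
2^9 = 512 < 800 ≤ 2^10 = 1024, so n = 10.

10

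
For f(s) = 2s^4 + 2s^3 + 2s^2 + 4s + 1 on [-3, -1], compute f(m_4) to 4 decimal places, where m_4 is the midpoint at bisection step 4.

-0.6128

midpoint -2: f = 17 > 0 → [-2, -1]
midpoint -1.5: f = 2.875 > 0 → [-1.5, -1]
midpoint -1.25: f = 0.101562 > 0 → [-1.25, -1]
midpoint -1.125: f = -0.6128 < 0 → [-1.25, -1.125]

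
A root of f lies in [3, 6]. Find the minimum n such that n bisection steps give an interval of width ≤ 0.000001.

Width after n steps is 3/2^n. Need 2^n ≥ 3/0.000001 = 3000000.
2^21 = 2097152 < 3000000 ≤ 2^22 = 4194304, so n = 22.

22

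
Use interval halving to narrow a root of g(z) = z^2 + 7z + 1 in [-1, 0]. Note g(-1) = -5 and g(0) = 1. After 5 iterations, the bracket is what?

z = -0.5 gives g = -2.25, negative; keep [-0.5, 0]
z = -0.25 gives g = -0.6875, negative; keep [-0.25, 0]
z = -0.125 gives g = 0.140625, positive; keep [-0.25, -0.125]
z = -0.1875 gives g = -0.2773, negative; keep [-0.1875, -0.125]
z = -0.15625 gives g = -0.0693, negative; keep [-0.15625, -0.125]

[-0.15625, -0.125]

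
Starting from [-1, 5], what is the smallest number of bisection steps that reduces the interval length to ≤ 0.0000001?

Width after n steps is 6/2^n. Need 2^n ≥ 6/0.0000001 = 60000000.
2^25 = 33554432 < 60000000 ≤ 2^26 = 67108864, so n = 26.

26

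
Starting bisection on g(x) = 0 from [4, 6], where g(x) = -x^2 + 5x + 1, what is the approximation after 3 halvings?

x = 5 gives g = 1, positive; keep [5, 6]
x = 5.5 gives g = -1.75, negative; keep [5, 5.5]
x = 5.25 gives g = -0.3125, negative; keep [5, 5.25]

5.25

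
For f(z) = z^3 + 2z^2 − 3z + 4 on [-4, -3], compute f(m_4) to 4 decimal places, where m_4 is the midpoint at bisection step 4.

-0.4641

f(-3.5) = -3.875 < 0, so the root lies in [-3.5, -3]
f(-3.25) = 0.546875 > 0, so the root lies in [-3.5, -3.25]
f(-3.375) = -1.537109 < 0, so the root lies in [-3.375, -3.25]
f(-3.3125) = -0.4641 < 0, so the root lies in [-3.3125, -3.25]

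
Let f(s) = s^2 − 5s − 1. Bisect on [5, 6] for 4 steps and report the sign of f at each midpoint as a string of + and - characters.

s = 5.5 gives f = 1.75, positive; keep [5, 5.5]
s = 5.25 gives f = 0.3125, positive; keep [5, 5.25]
s = 5.125 gives f = -0.359375, negative; keep [5.125, 5.25]
s = 5.1875 gives f = -0.0273, negative; keep [5.1875, 5.25]

++--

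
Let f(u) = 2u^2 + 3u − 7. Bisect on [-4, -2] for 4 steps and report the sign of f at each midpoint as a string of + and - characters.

midpoint -3: f = 2 > 0 → [-3, -2]
midpoint -2.5: f = -2 < 0 → [-3, -2.5]
midpoint -2.75: f = -0.125 < 0 → [-3, -2.75]
midpoint -2.875: f = 0.9062 > 0 → [-2.875, -2.75]

+--+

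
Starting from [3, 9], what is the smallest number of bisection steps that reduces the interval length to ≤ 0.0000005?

Width after n steps is 6/2^n. Need 2^n ≥ 6/0.0000005 = 12000000.
2^23 = 8388608 < 12000000 ≤ 2^24 = 16777216, so n = 24.

24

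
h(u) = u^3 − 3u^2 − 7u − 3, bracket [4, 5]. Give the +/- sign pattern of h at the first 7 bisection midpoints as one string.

h(4.5) = -4.125 < 0, so the root lies in [4.5, 5]
h(4.75) = 3.234375 > 0, so the root lies in [4.5, 4.75]
h(4.625) = -0.615234 < 0, so the root lies in [4.625, 4.75]
h(4.6875) = 1.2664 > 0, so the root lies in [4.625, 4.6875]
h(4.65625) = 0.3148 > 0, so the root lies in [4.625, 4.65625]
h(4.640625) = -0.1529 < 0, so the root lies in [4.640625, 4.65625]
h(4.6484375) = 0.0803 > 0, so the root lies in [4.640625, 4.6484375]

-+-++-+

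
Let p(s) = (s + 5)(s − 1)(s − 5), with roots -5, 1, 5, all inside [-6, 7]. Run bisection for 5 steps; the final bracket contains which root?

-5

midpoint 0.5: p = 12.375 > 0 → [-6, 0.5]
midpoint -2.75: p = 65.390625 > 0 → [-6, -2.75]
midpoint -4.375: p = 31.494141 > 0 → [-6, -4.375]
midpoint -5.1875: p = -11.8191 < 0 → [-5.1875, -4.375]
midpoint -4.78125: p = 12.3698 > 0 → [-5.1875, -4.78125]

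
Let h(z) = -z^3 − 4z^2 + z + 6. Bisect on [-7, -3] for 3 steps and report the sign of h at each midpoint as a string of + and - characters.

midpoint -5: h = 26 > 0 → [-5, -3]
midpoint -4: h = 2 > 0 → [-4, -3]
midpoint -3.5: h = -3.625 < 0 → [-4, -3.5]

++-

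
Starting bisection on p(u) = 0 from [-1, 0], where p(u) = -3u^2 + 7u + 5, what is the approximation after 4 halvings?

p(-0.5) = 0.75 > 0, so the root lies in [-1, -0.5]
p(-0.75) = -1.9375 < 0, so the root lies in [-0.75, -0.5]
p(-0.625) = -0.546875 < 0, so the root lies in [-0.625, -0.5]
p(-0.5625) = 0.1133 > 0, so the root lies in [-0.625, -0.5625]

-0.5625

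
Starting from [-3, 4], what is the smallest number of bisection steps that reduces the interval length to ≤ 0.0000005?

Width after n steps is 7/2^n. Need 2^n ≥ 7/0.0000005 = 14000000.
2^23 = 8388608 < 14000000 ≤ 2^24 = 16777216, so n = 24.

24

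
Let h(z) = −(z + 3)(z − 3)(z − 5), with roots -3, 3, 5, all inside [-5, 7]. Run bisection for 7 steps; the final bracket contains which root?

-3

midpoint 1: h = -32 < 0 → [-5, 1]
midpoint -2: h = -35 < 0 → [-5, -2]
midpoint -3.5: h = 27.625 > 0 → [-3.5, -2]
midpoint -2.75: h = -11.1406 < 0 → [-3.5, -2.75]
midpoint -3.125: h = 6.2207 > 0 → [-3.125, -2.75]
midpoint -2.9375: h = -2.9456 < 0 → [-3.125, -2.9375]
midpoint -3.03125: h = 1.5137 > 0 → [-3.03125, -2.9375]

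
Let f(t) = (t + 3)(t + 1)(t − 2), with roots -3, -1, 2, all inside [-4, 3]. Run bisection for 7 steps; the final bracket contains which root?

2

m = -0.5, f(m) = -3.125 (−); new bracket [-0.5, 3]
m = 1.25, f(m) = -7.171875 (−); new bracket [1.25, 3]
m = 2.125, f(m) = 2.001953 (+); new bracket [1.25, 2.125]
m = 1.6875, f(m) = -3.9368 (−); new bracket [1.6875, 2.125]
m = 1.90625, f(m) = -1.3368 (−); new bracket [1.90625, 2.125]
m = 2.015625, f(m) = 0.2363 (+); new bracket [1.90625, 2.015625]
m = 1.9609375, f(m) = -0.5738 (−); new bracket [1.9609375, 2.015625]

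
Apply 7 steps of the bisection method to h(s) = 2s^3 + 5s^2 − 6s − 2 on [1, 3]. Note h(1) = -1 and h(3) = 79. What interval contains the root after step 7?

[1.078125, 1.09375]

h(2) = 22 > 0, so the root lies in [1, 2]
h(1.5) = 7 > 0, so the root lies in [1, 1.5]
h(1.25) = 2.21875 > 0, so the root lies in [1, 1.25]
h(1.125) = 0.4258 > 0, so the root lies in [1, 1.125]
h(1.0625) = -0.3315 < 0, so the root lies in [1.0625, 1.125]
h(1.09375) = 0.0358 > 0, so the root lies in [1.0625, 1.09375]
h(1.078125) = -0.1507 < 0, so the root lies in [1.078125, 1.09375]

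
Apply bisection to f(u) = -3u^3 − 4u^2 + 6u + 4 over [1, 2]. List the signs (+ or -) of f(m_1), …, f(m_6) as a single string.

m = 1.5, f(m) = -6.125 (−); new bracket [1, 1.5]
m = 1.25, f(m) = -0.609375 (−); new bracket [1, 1.25]
m = 1.125, f(m) = 1.416016 (+); new bracket [1.125, 1.25]
m = 1.1875, f(m) = 0.4607 (+); new bracket [1.1875, 1.25]
m = 1.21875, f(m) = -0.0597 (−); new bracket [1.1875, 1.21875]
m = 1.203125, f(m) = 0.2041 (+); new bracket [1.203125, 1.21875]

--++-+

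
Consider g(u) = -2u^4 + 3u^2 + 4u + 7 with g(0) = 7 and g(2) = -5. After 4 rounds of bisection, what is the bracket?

m = 1, g(m) = 12 (+); new bracket [1, 2]
m = 1.5, g(m) = 9.625 (+); new bracket [1.5, 2]
m = 1.75, g(m) = 4.429688 (+); new bracket [1.75, 2]
m = 1.875, g(m) = 0.3276 (+); new bracket [1.875, 2]

[1.875, 2]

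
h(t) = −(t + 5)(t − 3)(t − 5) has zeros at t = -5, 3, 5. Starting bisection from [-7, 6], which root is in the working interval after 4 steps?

-5

t = -0.5 gives h = -86.625, negative; keep [-7, -0.5]
t = -3.75 gives h = -73.828125, negative; keep [-7, -3.75]
t = -5.375 gives h = 32.583984, positive; keep [-5.375, -3.75]
t = -4.5625 gives h = -31.6384, negative; keep [-5.375, -4.5625]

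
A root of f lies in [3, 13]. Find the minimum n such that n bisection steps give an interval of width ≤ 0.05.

Width after n steps is 10/2^n. Need 2^n ≥ 10/0.05 = 200.
2^7 = 128 < 200 ≤ 2^8 = 256, so n = 8.

8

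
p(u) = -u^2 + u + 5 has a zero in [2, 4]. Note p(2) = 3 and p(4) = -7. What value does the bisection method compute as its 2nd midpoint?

midpoint 3: p = -1 < 0 → [2, 3]
midpoint 2.5: p = 1.25 > 0 → [2.5, 3]

2.5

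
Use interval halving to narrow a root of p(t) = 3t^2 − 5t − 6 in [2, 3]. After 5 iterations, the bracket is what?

[2.46875, 2.5]

m = 2.5, p(m) = 0.25 (+); new bracket [2, 2.5]
m = 2.25, p(m) = -2.0625 (−); new bracket [2.25, 2.5]
m = 2.375, p(m) = -0.953125 (−); new bracket [2.375, 2.5]
m = 2.4375, p(m) = -0.3633 (−); new bracket [2.4375, 2.5]
m = 2.46875, p(m) = -0.0596 (−); new bracket [2.46875, 2.5]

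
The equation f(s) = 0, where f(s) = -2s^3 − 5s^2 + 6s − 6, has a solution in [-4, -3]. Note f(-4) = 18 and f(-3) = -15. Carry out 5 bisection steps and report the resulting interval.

midpoint -3.5: f = -2.5 < 0 → [-4, -3.5]
midpoint -3.75: f = 6.65625 > 0 → [-3.75, -3.5]
midpoint -3.625: f = 1.816406 > 0 → [-3.625, -3.5]
midpoint -3.5625: f = -0.4058 < 0 → [-3.625, -3.5625]
midpoint -3.59375: f = 0.6891 > 0 → [-3.59375, -3.5625]

[-3.59375, -3.5625]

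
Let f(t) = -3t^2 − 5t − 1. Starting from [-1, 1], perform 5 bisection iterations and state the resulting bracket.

[-0.25, -0.1875]

f(0) = -1 < 0, so the root lies in [-1, 0]
f(-0.5) = 0.75 > 0, so the root lies in [-0.5, 0]
f(-0.25) = 0.0625 > 0, so the root lies in [-0.25, 0]
f(-0.125) = -0.4219 < 0, so the root lies in [-0.25, -0.125]
f(-0.1875) = -0.168 < 0, so the root lies in [-0.25, -0.1875]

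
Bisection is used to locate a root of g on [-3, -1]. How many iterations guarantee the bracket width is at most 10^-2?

Width after n steps is 2/2^n. Need 2^n ≥ 2/10^-2 = 200.
2^7 = 128 < 200 ≤ 2^8 = 256, so n = 8.

8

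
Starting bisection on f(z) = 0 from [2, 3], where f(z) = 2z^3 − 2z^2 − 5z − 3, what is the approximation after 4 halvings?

z = 2.5 gives f = 3.25, positive; keep [2, 2.5]
z = 2.25 gives f = -1.59375, negative; keep [2.25, 2.5]
z = 2.375 gives f = 0.636719, positive; keep [2.25, 2.375]
z = 2.3125 gives f = -0.5249, negative; keep [2.3125, 2.375]

2.3125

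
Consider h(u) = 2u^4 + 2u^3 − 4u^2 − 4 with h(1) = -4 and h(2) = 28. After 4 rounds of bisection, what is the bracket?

u = 1.5 gives h = 3.875, positive; keep [1, 1.5]
u = 1.25 gives h = -1.460938, negative; keep [1.25, 1.5]
u = 1.375 gives h = 0.785645, positive; keep [1.25, 1.375]
u = 1.3125 gives h = -0.4336, negative; keep [1.3125, 1.375]

[1.3125, 1.375]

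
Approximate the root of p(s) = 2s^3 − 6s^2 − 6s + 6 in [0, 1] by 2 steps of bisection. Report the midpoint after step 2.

s = 0.5 gives p = 1.75, positive; keep [0.5, 1]
s = 0.75 gives p = -1.03125, negative; keep [0.5, 0.75]

0.75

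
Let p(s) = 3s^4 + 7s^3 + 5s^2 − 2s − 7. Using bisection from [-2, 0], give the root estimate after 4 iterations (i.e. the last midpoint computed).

-1.625

s = -1 gives p = -4, negative; keep [-2, -1]
s = -1.5 gives p = -1.1875, negative; keep [-2, -1.5]
s = -1.75 gives p = 2.433594, positive; keep [-1.75, -1.5]
s = -1.625 gives p = 0.3347, positive; keep [-1.625, -1.5]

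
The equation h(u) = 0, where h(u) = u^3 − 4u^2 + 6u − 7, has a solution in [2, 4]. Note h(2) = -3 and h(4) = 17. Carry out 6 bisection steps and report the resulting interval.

[2.71875, 2.75]

m = 3, h(m) = 2 (+); new bracket [2, 3]
m = 2.5, h(m) = -1.375 (−); new bracket [2.5, 3]
m = 2.75, h(m) = 0.046875 (+); new bracket [2.5, 2.75]
m = 2.625, h(m) = -0.7246 (−); new bracket [2.625, 2.75]
m = 2.6875, h(m) = -0.3547 (−); new bracket [2.6875, 2.75]
m = 2.71875, h(m) = -0.158 (−); new bracket [2.71875, 2.75]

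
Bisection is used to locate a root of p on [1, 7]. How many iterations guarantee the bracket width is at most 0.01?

10

Width after n steps is 6/2^n. Need 2^n ≥ 6/0.01 = 600.
2^9 = 512 < 600 ≤ 2^10 = 1024, so n = 10.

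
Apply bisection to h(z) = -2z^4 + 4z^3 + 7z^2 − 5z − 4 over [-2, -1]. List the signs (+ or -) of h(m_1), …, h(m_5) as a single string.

-+--+

midpoint -1.5: h = -4.375 < 0 → [-1.5, -1]
midpoint -1.25: h = 0.492188 > 0 → [-1.5, -1.25]
midpoint -1.375: h = -1.437988 < 0 → [-1.375, -1.25]
midpoint -1.3125: h = -0.3579 < 0 → [-1.3125, -1.25]
midpoint -1.28125: h = 0.0945 > 0 → [-1.3125, -1.28125]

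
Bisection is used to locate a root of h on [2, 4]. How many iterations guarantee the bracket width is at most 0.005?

9

Width after n steps is 2/2^n. Need 2^n ≥ 2/0.005 = 400.
2^8 = 256 < 400 ≤ 2^9 = 512, so n = 9.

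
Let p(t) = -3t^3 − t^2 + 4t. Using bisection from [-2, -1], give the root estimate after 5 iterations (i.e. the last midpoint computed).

-1.34375

t = -1.5 gives p = 1.875, positive; keep [-1.5, -1]
t = -1.25 gives p = -0.703125, negative; keep [-1.5, -1.25]
t = -1.375 gives p = 0.408203, positive; keep [-1.375, -1.25]
t = -1.3125 gives p = -0.1897, negative; keep [-1.375, -1.3125]
t = -1.34375 gives p = 0.0984, positive; keep [-1.34375, -1.3125]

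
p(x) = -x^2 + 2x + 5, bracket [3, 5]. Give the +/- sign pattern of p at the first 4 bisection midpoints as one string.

p(4) = -3 < 0, so the root lies in [3, 4]
p(3.5) = -0.25 < 0, so the root lies in [3, 3.5]
p(3.25) = 0.9375 > 0, so the root lies in [3.25, 3.5]
p(3.375) = 0.3594 > 0, so the root lies in [3.375, 3.5]

--++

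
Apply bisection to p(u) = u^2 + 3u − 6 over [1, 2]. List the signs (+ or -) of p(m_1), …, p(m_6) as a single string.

+-+---

p(1.5) = 0.75 > 0, so the root lies in [1, 1.5]
p(1.25) = -0.6875 < 0, so the root lies in [1.25, 1.5]
p(1.375) = 0.015625 > 0, so the root lies in [1.25, 1.375]
p(1.3125) = -0.3398 < 0, so the root lies in [1.3125, 1.375]
p(1.34375) = -0.1631 < 0, so the root lies in [1.34375, 1.375]
p(1.359375) = -0.074 < 0, so the root lies in [1.359375, 1.375]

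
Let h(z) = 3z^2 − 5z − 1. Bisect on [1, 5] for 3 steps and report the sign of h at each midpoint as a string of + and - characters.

++-

h(3) = 11 > 0, so the root lies in [1, 3]
h(2) = 1 > 0, so the root lies in [1, 2]
h(1.5) = -1.75 < 0, so the root lies in [1.5, 2]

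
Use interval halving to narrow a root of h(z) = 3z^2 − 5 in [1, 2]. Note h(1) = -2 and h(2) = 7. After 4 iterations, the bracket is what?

midpoint 1.5: h = 1.75 > 0 → [1, 1.5]
midpoint 1.25: h = -0.3125 < 0 → [1.25, 1.5]
midpoint 1.375: h = 0.671875 > 0 → [1.25, 1.375]
midpoint 1.3125: h = 0.168 > 0 → [1.25, 1.3125]

[1.25, 1.3125]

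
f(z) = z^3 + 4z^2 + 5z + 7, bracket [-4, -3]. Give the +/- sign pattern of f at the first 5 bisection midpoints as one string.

z = -3.5 gives f = -4.375, negative; keep [-3.5, -3]
z = -3.25 gives f = -1.328125, negative; keep [-3.25, -3]
z = -3.125 gives f = -0.080078, negative; keep [-3.125, -3]
z = -3.0625 gives f = 0.4802, positive; keep [-3.125, -3.0625]
z = -3.09375 gives f = 0.2052, positive; keep [-3.125, -3.09375]

---++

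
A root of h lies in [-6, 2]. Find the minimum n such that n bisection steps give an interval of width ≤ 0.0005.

14

Width after n steps is 8/2^n. Need 2^n ≥ 8/0.0005 = 16000.
2^13 = 8192 < 16000 ≤ 2^14 = 16384, so n = 14.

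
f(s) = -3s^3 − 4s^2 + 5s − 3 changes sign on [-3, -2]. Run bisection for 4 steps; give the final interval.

[-2.3125, -2.25]

m = -2.5, f(m) = 6.375 (+); new bracket [-2.5, -2]
m = -2.25, f(m) = -0.328125 (−); new bracket [-2.5, -2.25]
m = -2.375, f(m) = 2.751953 (+); new bracket [-2.375, -2.25]
m = -2.3125, f(m) = 1.1462 (+); new bracket [-2.3125, -2.25]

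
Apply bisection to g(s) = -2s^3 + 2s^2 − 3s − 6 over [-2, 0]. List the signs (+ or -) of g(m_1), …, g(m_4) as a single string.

s = -1 gives g = 1, positive; keep [-1, 0]
s = -0.5 gives g = -3.75, negative; keep [-1, -0.5]
s = -0.75 gives g = -1.78125, negative; keep [-1, -0.75]
s = -0.875 gives g = -0.5039, negative; keep [-1, -0.875]

+---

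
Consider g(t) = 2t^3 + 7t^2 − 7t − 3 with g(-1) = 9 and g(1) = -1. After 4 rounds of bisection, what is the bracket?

t = 0 gives g = -3, negative; keep [-1, 0]
t = -0.5 gives g = 2, positive; keep [-0.5, 0]
t = -0.25 gives g = -0.84375, negative; keep [-0.5, -0.25]
t = -0.375 gives g = 0.5039, positive; keep [-0.375, -0.25]

[-0.375, -0.25]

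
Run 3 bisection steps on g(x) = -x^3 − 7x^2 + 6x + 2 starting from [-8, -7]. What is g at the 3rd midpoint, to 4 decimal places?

-7.4121

x = -7.5 gives g = -14.875, negative; keep [-8, -7.5]
x = -7.75 gives g = 0.546875, positive; keep [-7.75, -7.5]
x = -7.625 gives g = -7.412109, negative; keep [-7.75, -7.625]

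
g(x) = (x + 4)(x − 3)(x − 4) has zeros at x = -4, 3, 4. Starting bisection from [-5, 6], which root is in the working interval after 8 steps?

-4

g(0.5) = 39.375 > 0, so the root lies in [-5, 0.5]
g(-2.25) = 57.421875 > 0, so the root lies in [-5, -2.25]
g(-3.625) = 18.943359 > 0, so the root lies in [-5, -3.625]
g(-4.3125) = -18.9954 < 0, so the root lies in [-4.3125, -3.625]
g(-3.96875) = 1.7354 > 0, so the root lies in [-4.3125, -3.96875]
g(-4.140625) = -8.1744 < 0, so the root lies in [-4.140625, -3.96875]
g(-4.0546875) = -3.1075 < 0, so the root lies in [-4.0546875, -3.96875]
g(-4.01171875) = -0.6583 < 0, so the root lies in [-4.01171875, -3.96875]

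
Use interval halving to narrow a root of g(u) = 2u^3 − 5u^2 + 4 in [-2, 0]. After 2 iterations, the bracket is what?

[-1, -0.5]

u = -1 gives g = -3, negative; keep [-1, 0]
u = -0.5 gives g = 2.5, positive; keep [-1, -0.5]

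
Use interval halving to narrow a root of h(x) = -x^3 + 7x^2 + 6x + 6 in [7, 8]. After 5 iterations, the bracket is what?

h(7.5) = 22.875 > 0, so the root lies in [7.5, 8]
h(7.75) = 7.453125 > 0, so the root lies in [7.75, 8]
h(7.875) = -1.013672 < 0, so the root lies in [7.75, 7.875]
h(7.8125) = 3.2839 > 0, so the root lies in [7.8125, 7.875]
h(7.84375) = 1.1513 > 0, so the root lies in [7.84375, 7.875]

[7.84375, 7.875]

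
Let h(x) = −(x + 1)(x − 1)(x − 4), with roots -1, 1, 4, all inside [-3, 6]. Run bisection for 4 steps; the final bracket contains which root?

h(1.5) = 3.125 > 0, so the root lies in [1.5, 6]
h(3.75) = 3.265625 > 0, so the root lies in [3.75, 6]
h(4.875) = -19.919922 < 0, so the root lies in [3.75, 4.875]
h(4.3125) = -5.4993 < 0, so the root lies in [3.75, 4.3125]

4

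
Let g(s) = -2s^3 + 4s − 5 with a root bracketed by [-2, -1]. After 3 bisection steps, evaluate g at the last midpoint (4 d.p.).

midpoint -1.5: g = -4.25 < 0 → [-2, -1.5]
midpoint -1.75: g = -1.28125 < 0 → [-2, -1.75]
midpoint -1.875: g = 0.683594 > 0 → [-1.875, -1.75]

0.6836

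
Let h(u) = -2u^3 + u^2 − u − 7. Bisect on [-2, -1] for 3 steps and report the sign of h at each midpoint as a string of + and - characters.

+-+

u = -1.5 gives h = 3.5, positive; keep [-1.5, -1]
u = -1.25 gives h = -0.28125, negative; keep [-1.5, -1.25]
u = -1.375 gives h = 1.464844, positive; keep [-1.375, -1.25]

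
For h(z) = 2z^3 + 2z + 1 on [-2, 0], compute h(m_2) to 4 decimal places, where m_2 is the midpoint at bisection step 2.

m = -1, h(m) = -3 (−); new bracket [-1, 0]
m = -0.5, h(m) = -0.25 (−); new bracket [-0.5, 0]

-0.2500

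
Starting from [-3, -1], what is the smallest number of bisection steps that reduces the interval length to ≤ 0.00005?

Width after n steps is 2/2^n. Need 2^n ≥ 2/0.00005 = 40000.
2^15 = 32768 < 40000 ≤ 2^16 = 65536, so n = 16.

16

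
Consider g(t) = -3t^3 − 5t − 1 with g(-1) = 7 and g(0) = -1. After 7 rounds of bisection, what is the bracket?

[-0.203125, -0.1953125]

t = -0.5 gives g = 1.875, positive; keep [-0.5, 0]
t = -0.25 gives g = 0.296875, positive; keep [-0.25, 0]
t = -0.125 gives g = -0.369141, negative; keep [-0.25, -0.125]
t = -0.1875 gives g = -0.0427, negative; keep [-0.25, -0.1875]
t = -0.21875 gives g = 0.1252, positive; keep [-0.21875, -0.1875]
t = -0.203125 gives g = 0.0408, positive; keep [-0.203125, -0.1875]
t = -0.1953125 gives g = -0.0011, negative; keep [-0.203125, -0.1953125]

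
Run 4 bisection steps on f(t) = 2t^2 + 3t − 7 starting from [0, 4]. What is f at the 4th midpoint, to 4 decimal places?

m = 2, f(m) = 7 (+); new bracket [0, 2]
m = 1, f(m) = -2 (−); new bracket [1, 2]
m = 1.5, f(m) = 2 (+); new bracket [1, 1.5]
m = 1.25, f(m) = -0.125 (−); new bracket [1.25, 1.5]

-0.1250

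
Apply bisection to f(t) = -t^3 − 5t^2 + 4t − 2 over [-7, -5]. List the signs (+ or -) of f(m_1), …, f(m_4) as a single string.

+--+

f(-6) = 10 > 0, so the root lies in [-6, -5]
f(-5.5) = -8.875 < 0, so the root lies in [-6, -5.5]
f(-5.75) = -0.203125 < 0, so the root lies in [-6, -5.75]
f(-5.875) = 4.7012 > 0, so the root lies in [-5.875, -5.75]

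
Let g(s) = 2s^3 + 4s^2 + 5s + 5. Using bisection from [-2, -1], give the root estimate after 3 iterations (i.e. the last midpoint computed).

m = -1.5, g(m) = -0.25 (−); new bracket [-1.5, -1]
m = -1.25, g(m) = 1.09375 (+); new bracket [-1.5, -1.25]
m = -1.375, g(m) = 0.488281 (+); new bracket [-1.5, -1.375]

-1.375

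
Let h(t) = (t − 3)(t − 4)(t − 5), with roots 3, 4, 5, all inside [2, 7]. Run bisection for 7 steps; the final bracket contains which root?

m = 4.5, h(m) = -0.375 (−); new bracket [4.5, 7]
m = 5.75, h(m) = 3.609375 (+); new bracket [4.5, 5.75]
m = 5.125, h(m) = 0.298828 (+); new bracket [4.5, 5.125]
m = 4.8125, h(m) = -0.2761 (−); new bracket [4.8125, 5.125]
m = 4.96875, h(m) = -0.0596 (−); new bracket [4.96875, 5.125]
m = 5.046875, h(m) = 0.1004 (+); new bracket [4.96875, 5.046875]
m = 5.0078125, h(m) = 0.0158 (+); new bracket [4.96875, 5.0078125]

5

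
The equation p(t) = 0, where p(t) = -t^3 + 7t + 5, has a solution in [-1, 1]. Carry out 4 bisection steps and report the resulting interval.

[-0.875, -0.75]

p(0) = 5 > 0, so the root lies in [-1, 0]
p(-0.5) = 1.625 > 0, so the root lies in [-1, -0.5]
p(-0.75) = 0.171875 > 0, so the root lies in [-1, -0.75]
p(-0.875) = -0.4551 < 0, so the root lies in [-0.875, -0.75]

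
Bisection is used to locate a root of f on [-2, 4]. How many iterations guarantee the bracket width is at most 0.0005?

Width after n steps is 6/2^n. Need 2^n ≥ 6/0.0005 = 12000.
2^13 = 8192 < 12000 ≤ 2^14 = 16384, so n = 14.

14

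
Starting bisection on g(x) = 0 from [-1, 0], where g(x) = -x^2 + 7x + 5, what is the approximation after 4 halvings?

-0.6875

m = -0.5, g(m) = 1.25 (+); new bracket [-1, -0.5]
m = -0.75, g(m) = -0.8125 (−); new bracket [-0.75, -0.5]
m = -0.625, g(m) = 0.234375 (+); new bracket [-0.75, -0.625]
m = -0.6875, g(m) = -0.2852 (−); new bracket [-0.6875, -0.625]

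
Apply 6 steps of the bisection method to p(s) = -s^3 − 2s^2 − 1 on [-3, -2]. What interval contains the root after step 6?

s = -2.5 gives p = 2.125, positive; keep [-2.5, -2]
s = -2.25 gives p = 0.265625, positive; keep [-2.25, -2]
s = -2.125 gives p = -0.435547, negative; keep [-2.25, -2.125]
s = -2.1875 gives p = -0.1028, negative; keep [-2.25, -2.1875]
s = -2.21875 gives p = 0.0769, positive; keep [-2.21875, -2.1875]
s = -2.203125 gives p = -0.0141, negative; keep [-2.21875, -2.203125]

[-2.21875, -2.203125]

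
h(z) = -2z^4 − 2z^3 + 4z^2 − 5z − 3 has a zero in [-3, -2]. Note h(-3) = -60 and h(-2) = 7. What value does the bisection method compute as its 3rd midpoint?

-2.375

h(-2.5) = -12.375 < 0, so the root lies in [-2.5, -2]
h(-2.25) = 0.023438 > 0, so the root lies in [-2.5, -2.25]
h(-2.375) = -5.402832 < 0, so the root lies in [-2.375, -2.25]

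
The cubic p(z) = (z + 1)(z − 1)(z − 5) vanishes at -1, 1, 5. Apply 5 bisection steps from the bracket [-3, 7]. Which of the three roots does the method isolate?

5

p(2) = -9 < 0, so the root lies in [2, 7]
p(4.5) = -9.625 < 0, so the root lies in [4.5, 7]
p(5.75) = 24.046875 > 0, so the root lies in [4.5, 5.75]
p(5.125) = 3.1582 > 0, so the root lies in [4.5, 5.125]
p(4.8125) = -4.155 < 0, so the root lies in [4.8125, 5.125]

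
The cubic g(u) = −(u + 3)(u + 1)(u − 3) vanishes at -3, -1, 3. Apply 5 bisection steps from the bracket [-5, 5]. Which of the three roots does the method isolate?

3

midpoint 0: g = 9 > 0 → [0, 5]
midpoint 2.5: g = 9.625 > 0 → [2.5, 5]
midpoint 3.75: g = -24.046875 < 0 → [2.5, 3.75]
midpoint 3.125: g = -3.1582 < 0 → [2.5, 3.125]
midpoint 2.8125: g = 4.155 > 0 → [2.8125, 3.125]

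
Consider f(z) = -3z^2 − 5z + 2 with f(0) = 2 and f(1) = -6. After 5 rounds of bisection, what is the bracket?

[0.3125, 0.34375]

midpoint 0.5: f = -1.25 < 0 → [0, 0.5]
midpoint 0.25: f = 0.5625 > 0 → [0.25, 0.5]
midpoint 0.375: f = -0.296875 < 0 → [0.25, 0.375]
midpoint 0.3125: f = 0.1445 > 0 → [0.3125, 0.375]
midpoint 0.34375: f = -0.0732 < 0 → [0.3125, 0.34375]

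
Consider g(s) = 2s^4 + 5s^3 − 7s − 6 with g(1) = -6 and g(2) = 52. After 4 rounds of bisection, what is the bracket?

[1.25, 1.3125]

s = 1.5 gives g = 10.5, positive; keep [1, 1.5]
s = 1.25 gives g = -0.101562, negative; keep [1.25, 1.5]
s = 1.375 gives g = 4.521973, positive; keep [1.25, 1.375]
s = 1.3125 gives g = 2.0525, positive; keep [1.25, 1.3125]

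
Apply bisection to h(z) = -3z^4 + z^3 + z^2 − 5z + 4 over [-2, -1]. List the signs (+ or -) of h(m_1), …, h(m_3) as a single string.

-+-

m = -1.5, h(m) = -4.8125 (−); new bracket [-1.5, -1]
m = -1.25, h(m) = 2.535156 (+); new bracket [-1.5, -1.25]
m = -1.375, h(m) = -0.557373 (−); new bracket [-1.375, -1.25]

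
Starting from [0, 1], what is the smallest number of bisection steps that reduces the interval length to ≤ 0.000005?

Width after n steps is 1/2^n. Need 2^n ≥ 1/0.000005 = 200000.
2^17 = 131072 < 200000 ≤ 2^18 = 262144, so n = 18.

18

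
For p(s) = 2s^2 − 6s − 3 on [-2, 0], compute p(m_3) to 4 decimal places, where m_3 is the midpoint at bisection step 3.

-1.3750

midpoint -1: p = 5 > 0 → [-1, 0]
midpoint -0.5: p = 0.5 > 0 → [-0.5, 0]
midpoint -0.25: p = -1.375 < 0 → [-0.5, -0.25]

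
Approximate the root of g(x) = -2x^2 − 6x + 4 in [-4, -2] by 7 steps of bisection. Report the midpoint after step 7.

m = -3, g(m) = 4 (+); new bracket [-4, -3]
m = -3.5, g(m) = 0.5 (+); new bracket [-4, -3.5]
m = -3.75, g(m) = -1.625 (−); new bracket [-3.75, -3.5]
m = -3.625, g(m) = -0.5312 (−); new bracket [-3.625, -3.5]
m = -3.5625, g(m) = -0.0078 (−); new bracket [-3.5625, -3.5]
m = -3.53125, g(m) = 0.248 (+); new bracket [-3.5625, -3.53125]
m = -3.546875, g(m) = 0.1206 (+); new bracket [-3.5625, -3.546875]

-3.546875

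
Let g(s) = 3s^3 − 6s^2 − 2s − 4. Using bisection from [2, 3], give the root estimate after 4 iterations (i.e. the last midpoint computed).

2.4375

m = 2.5, g(m) = 0.375 (+); new bracket [2, 2.5]
m = 2.25, g(m) = -4.703125 (−); new bracket [2.25, 2.5]
m = 2.375, g(m) = -2.404297 (−); new bracket [2.375, 2.5]
m = 2.4375, g(m) = -1.0769 (−); new bracket [2.4375, 2.5]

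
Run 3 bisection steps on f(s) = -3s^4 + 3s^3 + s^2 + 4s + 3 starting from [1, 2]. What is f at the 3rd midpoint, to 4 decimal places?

m = 1.5, f(m) = 6.1875 (+); new bracket [1.5, 2]
m = 1.75, f(m) = 1.003906 (+); new bracket [1.75, 2]
m = 1.875, f(m) = -3.287842 (−); new bracket [1.75, 1.875]

-3.2878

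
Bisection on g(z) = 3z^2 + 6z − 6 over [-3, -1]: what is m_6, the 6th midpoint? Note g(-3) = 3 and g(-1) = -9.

g(-2) = -6 < 0, so the root lies in [-3, -2]
g(-2.5) = -2.25 < 0, so the root lies in [-3, -2.5]
g(-2.75) = 0.1875 > 0, so the root lies in [-2.75, -2.5]
g(-2.625) = -1.0781 < 0, so the root lies in [-2.75, -2.625]
g(-2.6875) = -0.457 < 0, so the root lies in [-2.75, -2.6875]
g(-2.71875) = -0.1377 < 0, so the root lies in [-2.75, -2.71875]

-2.71875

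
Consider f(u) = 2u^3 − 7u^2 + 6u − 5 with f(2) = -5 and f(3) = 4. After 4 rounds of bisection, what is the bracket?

f(2.5) = -2.5 < 0, so the root lies in [2.5, 3]
f(2.75) = 0.15625 > 0, so the root lies in [2.5, 2.75]
f(2.625) = -1.308594 < 0, so the root lies in [2.625, 2.75]
f(2.6875) = -0.6118 < 0, so the root lies in [2.6875, 2.75]

[2.6875, 2.75]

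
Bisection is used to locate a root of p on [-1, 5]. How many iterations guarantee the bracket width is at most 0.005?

11

Width after n steps is 6/2^n. Need 2^n ≥ 6/0.005 = 1200.
2^10 = 1024 < 1200 ≤ 2^11 = 2048, so n = 11.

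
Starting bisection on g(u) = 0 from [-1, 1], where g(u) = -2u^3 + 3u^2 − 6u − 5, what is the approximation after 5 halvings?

-0.5625

midpoint 0: g = -5 < 0 → [-1, 0]
midpoint -0.5: g = -1 < 0 → [-1, -0.5]
midpoint -0.75: g = 2.03125 > 0 → [-0.75, -0.5]
midpoint -0.625: g = 0.4102 > 0 → [-0.625, -0.5]
midpoint -0.5625: g = -0.3198 < 0 → [-0.625, -0.5625]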